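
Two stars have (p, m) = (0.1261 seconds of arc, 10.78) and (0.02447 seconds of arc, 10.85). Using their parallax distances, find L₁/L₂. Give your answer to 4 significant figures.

d₁ = 1/p₁ = 1/0.1261″ = 7.9302 pc; d₂ = 1/p₂ = 1/0.02447″ = 40.866 pc.
M₁ = m₁ − 5 log₁₀ d₁ + 5 = 10.78 − 4.4964 + 5 = 11.2836.
M₂ = 10.85 − 8.0568 + 5 = 7.7932.
L₁/L₂ = 10^(0.4(M₂ − M₁)) = 10^(0.4 × (-3.4904)) = 10^(-1.39616) = 0.040164.

L₁/L₂ = 0.04016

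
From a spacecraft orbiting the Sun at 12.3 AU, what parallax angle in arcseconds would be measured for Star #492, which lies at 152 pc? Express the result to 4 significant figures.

p (arcsec) = B (AU) / d (pc).
p = 12.3 / 152 = 0.080921 arcsec.

0.08092 arcsec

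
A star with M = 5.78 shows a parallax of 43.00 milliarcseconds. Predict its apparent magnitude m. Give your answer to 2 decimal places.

m = 7.61

d = 1/p = 1/0.04300″ = 23.256 pc.
m − M = 5 log₁₀ d − 5 = 5 log₁₀(23.256) − 5 = 6.8327 − 5 = 1.8327.
m = M + (m − M) = 5.78 + 1.8327 = 7.61.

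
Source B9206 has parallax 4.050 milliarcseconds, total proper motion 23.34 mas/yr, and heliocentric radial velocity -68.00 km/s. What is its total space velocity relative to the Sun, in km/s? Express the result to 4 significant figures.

73.28 km/s

d = 1/p = 1/0.004050″ = 246.91 pc.
μ = 23.34 mas/yr = 0.02334 ″/yr.
v_t = 4.740 μ d = 4.740 × 0.02334 × 246.91 = 27.316 km/s.
v = √(v_r² + v_t²) = √((-68.00)² + 27.316²) = √5370.16 = 73.281 km/s.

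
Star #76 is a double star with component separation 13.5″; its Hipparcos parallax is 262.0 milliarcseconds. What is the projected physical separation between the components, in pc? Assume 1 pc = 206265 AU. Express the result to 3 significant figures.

0.000250 pc

d = 1/p = 1/0.2620″ = 3.8168 pc.
At distance d (pc), an angle of θ arcsec spans θ·d AU: s = 13.5 × 3.8168 = 51.527 AU.
= 51.527 / 206265 = 0.00024981 pc.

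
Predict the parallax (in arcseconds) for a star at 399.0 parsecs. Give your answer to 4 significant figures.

p = 1/d = 1/399 = 0.0025063 arcsec.

0.002506 arcsec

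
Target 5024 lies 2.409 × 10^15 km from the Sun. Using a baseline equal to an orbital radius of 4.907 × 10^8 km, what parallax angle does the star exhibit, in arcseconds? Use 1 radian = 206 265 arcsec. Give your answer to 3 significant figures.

θ ≈ B/d = (4.907 × 10^8) / (2.409 × 10^15) = 2.0369 × 10^-7 rad.
In arcseconds: 2.0369 × 10^-7 × 206265 = 0.042014″.

0.0420 arcsec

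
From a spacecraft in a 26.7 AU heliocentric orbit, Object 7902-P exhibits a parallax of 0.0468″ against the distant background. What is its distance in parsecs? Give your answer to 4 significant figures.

With baseline B (in AU) and parallax p (in arcsec), d = B/p parsecs.
d = 26.7 / 0.0468 = 570.51 pc.

570.5 pc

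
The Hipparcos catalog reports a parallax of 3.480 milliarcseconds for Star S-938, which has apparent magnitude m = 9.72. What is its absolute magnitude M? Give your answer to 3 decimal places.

d = 1/p = 1/0.003480″ = 287.36 pc.
m − M = 5 log₁₀(287.36) − 5 = 12.2921 − 5 = 7.2921.
M = m − (m − M) = 9.72 − 7.2921 = 2.428.

M = 2.428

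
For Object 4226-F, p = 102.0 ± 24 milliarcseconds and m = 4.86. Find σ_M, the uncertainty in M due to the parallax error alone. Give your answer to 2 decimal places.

M = m − 5 log₁₀ d + 5 = m + 5 log₁₀ p + 5, so ∂M/∂p = 5/(p ln 10).
σ_M = (5/ln 10) · (σ_p/p) = 2.1715 × 24/102.0 = 2.1715 × 0.23529 = 0.51093.

σ_M = 0.51 mag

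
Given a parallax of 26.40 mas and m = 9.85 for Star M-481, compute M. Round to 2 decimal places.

d = 1/p = 1/0.02640″ = 37.879 pc.
m − M = 5 log₁₀(37.879) − 5 = 7.8920 − 5 = 2.8920.
M = m − (m − M) = 9.85 − 2.8920 = 6.96.

M = 6.96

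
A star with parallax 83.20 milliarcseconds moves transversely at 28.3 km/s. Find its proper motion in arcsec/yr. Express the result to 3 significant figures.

0.497 arcsec/yr

d = 1/p = 1/0.08320″ = 12.019 pc.
μ = v_t / (4.74 d) = 28.3 / (4.74 × 12.019) = 28.3 / 56.97 = 0.49675 ″/yr.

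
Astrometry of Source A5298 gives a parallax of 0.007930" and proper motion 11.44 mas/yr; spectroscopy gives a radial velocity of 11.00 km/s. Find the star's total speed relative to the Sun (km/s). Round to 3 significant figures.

13.0 km/s

d = 1/p = 1/0.007930″ = 126.1 pc.
μ = 11.44 mas/yr = 0.01144 ″/yr.
v_t = 4.740 μ d = 4.740 × 0.01144 × 126.1 = 6.8378 km/s.
v = √(v_r² + v_t²) = √(11.00² + 6.8378²) = √167.756 = 12.952 km/s.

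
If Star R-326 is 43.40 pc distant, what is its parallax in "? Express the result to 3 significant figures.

p = 1/d = 1/43.4 = 0.023041 arcsec.

0.0230 "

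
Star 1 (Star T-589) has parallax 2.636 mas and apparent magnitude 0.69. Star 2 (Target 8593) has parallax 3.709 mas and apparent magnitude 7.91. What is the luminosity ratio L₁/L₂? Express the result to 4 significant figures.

d₁ = 1/p₁ = 1/0.002636″ = 379.36 pc; d₂ = 1/p₂ = 1/0.003709″ = 269.61 pc.
M₁ = m₁ − 5 log₁₀ d₁ + 5 = 0.69 − 12.8953 + 5 = -7.2053.
M₂ = 7.91 − 12.1537 + 5 = 0.7563.
L₁/L₂ = 10^(0.4(M₂ − M₁)) = 10^(0.4 × 7.9616) = 10^3.18464 = 1529.8.

L₁/L₂ = 1530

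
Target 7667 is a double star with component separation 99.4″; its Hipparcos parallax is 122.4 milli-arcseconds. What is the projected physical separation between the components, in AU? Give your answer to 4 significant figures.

d = 1/p = 1/0.1224″ = 8.1699 pc.
At distance d (pc), an angle of θ arcsec spans θ·d AU: s = 99.4 × 8.1699 = 812.09 AU.

812.1 AU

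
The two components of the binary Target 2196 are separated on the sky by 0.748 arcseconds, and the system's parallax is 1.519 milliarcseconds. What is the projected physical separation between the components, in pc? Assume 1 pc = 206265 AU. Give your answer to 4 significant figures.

0.002387 pc

d = 1/p = 1/0.001519″ = 658.33 pc.
At distance d (pc), an angle of θ arcsec spans θ·d AU: s = 0.748 × 658.33 = 492.43 AU.
= 492.43 / 206265 = 0.0023874 pc.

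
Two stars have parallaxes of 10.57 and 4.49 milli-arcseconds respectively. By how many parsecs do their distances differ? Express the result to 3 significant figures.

d_A = 1/0.01057″ = 94.607 pc; d_B = 1/0.004490″ = 222.72 pc.
|d_B − d_A| = |222.72 − 94.607| = 128.11 pc.

128 pc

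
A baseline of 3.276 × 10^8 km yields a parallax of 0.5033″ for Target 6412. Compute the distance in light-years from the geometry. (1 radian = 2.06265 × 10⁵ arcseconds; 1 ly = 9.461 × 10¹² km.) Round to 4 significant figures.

θ = 0.5033″ = 0.5033/206265 = 2.4401 × 10^-6 rad.
d = B/θ = (3.276 × 10^8) / (2.4401 × 10^-6) = 1.3426 × 10^14 km = (1.3426 × 10^14) / (9.461 × 10^12) ly = 14.191 ly.

14.19 ly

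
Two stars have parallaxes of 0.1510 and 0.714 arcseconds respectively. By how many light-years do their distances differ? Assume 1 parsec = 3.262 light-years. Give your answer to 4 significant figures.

d_A = 1/0.1510″ = 6.6225 pc; d_B = 1/0.7140″ = 1.4006 pc.
|d_B − d_A| = |1.4006 − 6.6225| = 5.2219 pc = 5.2219 × 3.262 ly = 17.034 ly.

17.03 ly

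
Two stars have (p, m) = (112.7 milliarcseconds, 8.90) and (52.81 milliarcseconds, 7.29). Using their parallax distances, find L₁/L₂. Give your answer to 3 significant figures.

d₁ = 1/p₁ = 1/0.1127″ = 8.8731 pc; d₂ = 1/p₂ = 1/0.05281″ = 18.936 pc.
M₁ = m₁ − 5 log₁₀ d₁ + 5 = 8.90 − 4.7404 + 5 = 9.1596.
M₂ = 7.29 − 6.3864 + 5 = 5.9036.
L₁/L₂ = 10^(0.4(M₂ − M₁)) = 10^(0.4 × (-3.2560)) = 10^(-1.30240) = 0.049843.

L₁/L₂ = 0.0498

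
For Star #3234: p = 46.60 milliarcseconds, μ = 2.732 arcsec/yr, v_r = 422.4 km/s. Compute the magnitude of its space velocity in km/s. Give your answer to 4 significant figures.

505.6 km/s

d = 1/p = 1/0.04660″ = 21.459 pc.
v_t = 4.740 μ d = 4.740 × 2.732 × 21.459 = 277.89 km/s.
v = √(v_r² + v_t²) = √(422.4² + 277.89²) = √255645 = 505.61 km/s.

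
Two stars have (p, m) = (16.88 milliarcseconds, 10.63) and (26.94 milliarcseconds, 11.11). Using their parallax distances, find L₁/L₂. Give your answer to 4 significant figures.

L₁/L₂ = 3.963

d₁ = 1/p₁ = 1/0.01688″ = 59.242 pc; d₂ = 1/p₂ = 1/0.02694″ = 37.12 pc.
M₁ = m₁ − 5 log₁₀ d₁ + 5 = 10.63 − 8.8631 + 5 = 6.7669.
M₂ = 11.11 − 7.8480 + 5 = 8.2620.
L₁/L₂ = 10^(0.4(M₂ − M₁)) = 10^(0.4 × 1.4951) = 10^0.59804 = 3.9631.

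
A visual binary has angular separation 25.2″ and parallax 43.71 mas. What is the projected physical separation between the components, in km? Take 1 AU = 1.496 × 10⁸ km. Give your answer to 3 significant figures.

d = 1/p = 1/0.04371″ = 22.878 pc.
At distance d (pc), an angle of θ arcsec spans θ·d AU: s = 25.2 × 22.878 = 576.53 AU.
= 576.53 × 1.496 × 10⁸ km = 8.6249 × 10^10 km.

8.62 × 10^10 km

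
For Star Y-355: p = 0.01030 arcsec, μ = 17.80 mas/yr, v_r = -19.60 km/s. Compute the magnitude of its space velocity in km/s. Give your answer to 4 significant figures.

21.24 km/s

d = 1/p = 1/0.01030″ = 97.087 pc.
μ = 17.80 mas/yr = 0.01780 ″/yr.
v_t = 4.740 μ d = 4.740 × 0.01780 × 97.087 = 8.1914 km/s.
v = √(v_r² + v_t²) = √((-19.60)² + 8.1914²) = √451.259 = 21.243 km/s.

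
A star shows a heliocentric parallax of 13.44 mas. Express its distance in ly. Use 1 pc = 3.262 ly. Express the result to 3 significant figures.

243 ly

p = 13.44 mas = 0.01344 arcsec.
d = 1/p = 1/0.01344 = 74.405 pc.
In light-years: 74.405 × 3.262 = 242.71 ly.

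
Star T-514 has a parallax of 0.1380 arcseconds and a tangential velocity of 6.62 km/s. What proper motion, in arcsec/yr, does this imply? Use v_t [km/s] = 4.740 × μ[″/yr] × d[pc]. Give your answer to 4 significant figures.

d = 1/p = 1/0.1380″ = 7.2464 pc.
μ = v_t / (4.74 d) = 6.62 / (4.74 × 7.2464) = 6.62 / 34.348 = 0.19273 ″/yr.

0.1927 arcsec/yr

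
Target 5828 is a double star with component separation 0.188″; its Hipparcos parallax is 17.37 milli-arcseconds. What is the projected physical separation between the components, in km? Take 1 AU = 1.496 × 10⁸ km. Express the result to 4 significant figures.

d = 1/p = 1/0.01737″ = 57.571 pc.
At distance d (pc), an angle of θ arcsec spans θ·d AU: s = 0.188 × 57.571 = 10.823 AU.
= 10.823 × 1.496 × 10⁸ km = 1.6191 × 10^9 km.

1.619 × 10^9 km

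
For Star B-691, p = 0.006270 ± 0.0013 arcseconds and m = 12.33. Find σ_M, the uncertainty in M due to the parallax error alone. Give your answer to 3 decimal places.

M = m − 5 log₁₀ d + 5 = m + 5 log₁₀ p + 5, so ∂M/∂p = 5/(p ln 10).
σ_M = (5/ln 10) · (σ_p/p) = 2.1715 × 0.0013/0.006270 = 2.1715 × 0.20734 = 0.45024.

σ_M = 0.450 mag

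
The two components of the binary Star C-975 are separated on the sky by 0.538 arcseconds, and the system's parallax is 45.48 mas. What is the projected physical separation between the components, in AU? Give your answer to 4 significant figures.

d = 1/p = 1/0.04548″ = 21.988 pc.
At distance d (pc), an angle of θ arcsec spans θ·d AU: s = 0.538 × 21.988 = 11.83 AU.

11.83 AU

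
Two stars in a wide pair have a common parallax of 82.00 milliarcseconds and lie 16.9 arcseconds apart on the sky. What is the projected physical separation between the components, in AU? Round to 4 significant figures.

d = 1/p = 1/0.08200″ = 12.195 pc.
At distance d (pc), an angle of θ arcsec spans θ·d AU: s = 16.9 × 12.195 = 206.1 AU.

206.1 AU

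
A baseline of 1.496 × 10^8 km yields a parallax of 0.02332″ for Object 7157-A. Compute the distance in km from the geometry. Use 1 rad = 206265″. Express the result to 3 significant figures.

θ = 0.02332″ = 0.02332/206265 = 1.1306 × 10^-7 rad.
d = B/θ = (1.496 × 10^8) / (1.1306 × 10^-7) = 1.3232 × 10^15 km.

1.32 × 10^15 km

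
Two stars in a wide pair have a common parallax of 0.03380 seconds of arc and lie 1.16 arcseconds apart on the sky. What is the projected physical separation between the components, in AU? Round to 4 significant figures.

d = 1/p = 1/0.03380″ = 29.586 pc.
At distance d (pc), an angle of θ arcsec spans θ·d AU: s = 1.16 × 29.586 = 34.32 AU.

34.32 AU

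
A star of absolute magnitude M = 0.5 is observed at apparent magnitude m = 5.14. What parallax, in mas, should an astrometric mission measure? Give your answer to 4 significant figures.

11.80 mas

m − M = 5.14 − 0.5 = 4.64.
d = 10^((m−M)/5 + 1) = 10^1.928 = 84.723 pc.
p = 1/d = 1/84.723 = 0.011803 arcsec = 11.803 mas.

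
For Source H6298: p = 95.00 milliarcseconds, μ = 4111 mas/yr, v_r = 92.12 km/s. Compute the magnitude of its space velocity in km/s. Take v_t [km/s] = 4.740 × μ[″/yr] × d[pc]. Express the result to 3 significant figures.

d = 1/p = 1/0.09500″ = 10.526 pc.
μ = 4111 mas/yr = 4.111 ″/yr.
v_t = 4.740 μ d = 4.740 × 4.111 × 10.526 = 205.11 km/s.
v = √(v_r² + v_t²) = √(92.12² + 205.11²) = √50556.2 = 224.85 km/s.

225 km/s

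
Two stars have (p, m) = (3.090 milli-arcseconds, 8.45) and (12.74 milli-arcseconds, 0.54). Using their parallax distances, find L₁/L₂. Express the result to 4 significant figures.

d₁ = 1/p₁ = 1/0.003090″ = 323.62 pc; d₂ = 1/p₂ = 1/0.01274″ = 78.493 pc.
M₁ = m₁ − 5 log₁₀ d₁ + 5 = 8.45 − 12.5502 + 5 = 0.8998.
M₂ = 0.54 − 9.4742 + 5 = -3.9342.
L₁/L₂ = 10^(0.4(M₂ − M₁)) = 10^(0.4 × (-4.8340)) = 10^(-1.93360) = 0.011652.

L₁/L₂ = 0.01165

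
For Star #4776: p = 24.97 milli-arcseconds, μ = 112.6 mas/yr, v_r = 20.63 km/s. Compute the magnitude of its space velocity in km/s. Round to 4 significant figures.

d = 1/p = 1/0.02497″ = 40.048 pc.
μ = 112.6 mas/yr = 0.1126 ″/yr.
v_t = 4.740 μ d = 4.740 × 0.1126 × 40.048 = 21.375 km/s.
v = √(v_r² + v_t²) = √(20.63² + 21.375²) = √882.488 = 29.707 km/s.

29.71 km/s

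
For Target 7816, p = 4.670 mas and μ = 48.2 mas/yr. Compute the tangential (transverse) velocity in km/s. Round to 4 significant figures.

d = 1/p = 1/0.004670″ = 214.13 pc.
μ = 48.2 mas/yr = 0.0482 ″/yr.
v_t = 4.74 × μ × d = 4.74 × 0.0482 × 214.13 = 48.922 km/s.

48.92 km/s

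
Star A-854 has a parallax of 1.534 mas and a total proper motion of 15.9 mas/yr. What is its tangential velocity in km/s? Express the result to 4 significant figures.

d = 1/p = 1/0.001534″ = 651.89 pc.
μ = 15.9 mas/yr = 0.0159 ″/yr.
v_t = 4.74 × μ × d = 4.74 × 0.0159 × 651.89 = 49.13 km/s.

49.13 km/s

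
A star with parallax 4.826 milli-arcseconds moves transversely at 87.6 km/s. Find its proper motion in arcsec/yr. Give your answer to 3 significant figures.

d = 1/p = 1/0.004826″ = 207.21 pc.
μ = v_t / (4.74 d) = 87.6 / (4.74 × 207.21) = 87.6 / 982.18 = 0.089189 ″/yr.

0.0892 arcsec/yr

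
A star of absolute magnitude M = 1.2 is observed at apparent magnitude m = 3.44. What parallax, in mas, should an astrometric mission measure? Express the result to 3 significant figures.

m − M = 3.44 − 1.2 = 2.24.
d = 10^((m−M)/5 + 1) = 10^1.448 = 28.054 pc.
p = 1/d = 1/28.054 = 0.035646 arcsec = 35.646 mas.

35.6 mas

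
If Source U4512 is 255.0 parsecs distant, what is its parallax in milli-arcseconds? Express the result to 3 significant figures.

3.92 mas

p = 1/d = 1/255 = 0.0039216 arcsec.
= 0.0039216 × 1000 = 3.9216 mas.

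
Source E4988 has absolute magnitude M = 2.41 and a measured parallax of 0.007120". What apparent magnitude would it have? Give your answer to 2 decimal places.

d = 1/p = 1/0.007120″ = 140.45 pc.
m − M = 5 log₁₀ d − 5 = 5 log₁₀(140.45) − 5 = 10.7376 − 5 = 5.7376.
m = M + (m − M) = 2.41 + 5.7376 = 8.15.

m = 8.15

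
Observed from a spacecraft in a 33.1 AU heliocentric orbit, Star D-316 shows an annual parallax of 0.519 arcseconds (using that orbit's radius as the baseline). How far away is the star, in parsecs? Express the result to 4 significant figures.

With baseline B (in AU) and parallax p (in arcsec), d = B/p parsecs.
d = 33.1 / 0.519 = 63.776 pc.

63.78 pc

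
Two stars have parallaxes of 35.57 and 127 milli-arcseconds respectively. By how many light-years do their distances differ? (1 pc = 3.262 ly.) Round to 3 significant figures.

d_A = 1/0.03557″ = 28.114 pc; d_B = 1/0.1270″ = 7.874 pc.
|d_B − d_A| = |7.874 − 28.114| = 20.24 pc = 20.24 × 3.262 ly = 66.023 ly.

66.0 ly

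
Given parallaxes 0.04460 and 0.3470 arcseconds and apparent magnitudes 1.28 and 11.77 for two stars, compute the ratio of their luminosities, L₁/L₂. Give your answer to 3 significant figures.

L₁/L₂ = 951000

d₁ = 1/p₁ = 1/0.04460″ = 22.422 pc; d₂ = 1/p₂ = 1/0.3470″ = 2.8818 pc.
M₁ = m₁ − 5 log₁₀ d₁ + 5 = 1.28 − 6.7534 + 5 = -0.4734.
M₂ = 11.77 − 2.2983 + 5 = 14.4717.
L₁/L₂ = 10^(0.4(M₂ − M₁)) = 10^(0.4 × 14.9451) = 10^5.97804 = 9.5069 × 10^5.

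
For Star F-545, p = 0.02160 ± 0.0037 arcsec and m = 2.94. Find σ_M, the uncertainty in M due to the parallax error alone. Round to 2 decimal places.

σ_M = 0.37 mag

M = m − 5 log₁₀ d + 5 = m + 5 log₁₀ p + 5, so ∂M/∂p = 5/(p ln 10).
σ_M = (5/ln 10) · (σ_p/p) = 2.1715 × 0.0037/0.02160 = 2.1715 × 0.1713 = 0.37198.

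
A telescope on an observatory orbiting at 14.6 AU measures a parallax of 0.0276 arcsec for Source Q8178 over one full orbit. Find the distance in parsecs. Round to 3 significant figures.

With baseline B (in AU) and parallax p (in arcsec), d = B/p parsecs.
d = 14.6 / 0.0276 = 528.99 pc.

529 pc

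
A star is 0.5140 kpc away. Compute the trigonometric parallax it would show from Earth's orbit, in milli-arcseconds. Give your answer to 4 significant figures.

1.946 mas

d = 0.5140 kpc = 514 pc.
p = 1/d = 1/514 = 0.0019455 arcsec.
= 0.0019455 × 1000 = 1.9455 mas.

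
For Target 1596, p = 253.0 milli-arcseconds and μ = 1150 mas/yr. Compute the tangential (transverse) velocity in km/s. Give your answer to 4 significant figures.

21.55 km/s

d = 1/p = 1/0.2530″ = 3.9526 pc.
μ = 1150 mas/yr = 1.15 ″/yr.
v_t = 4.74 × μ × d = 4.74 × 1.15 × 3.9526 = 21.546 km/s.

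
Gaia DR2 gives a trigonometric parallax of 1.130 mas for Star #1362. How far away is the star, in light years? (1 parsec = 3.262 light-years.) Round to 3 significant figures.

p = 1.130 mas = 0.001130 arcsec.
d = 1/p = 1/0.001130 = 884.96 pc.
In light-years: 884.96 × 3.262 = 2886.7 ly.

2890 light years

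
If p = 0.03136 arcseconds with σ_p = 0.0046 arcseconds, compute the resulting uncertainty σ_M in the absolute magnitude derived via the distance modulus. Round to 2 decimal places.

M = m − 5 log₁₀ d + 5 = m + 5 log₁₀ p + 5, so ∂M/∂p = 5/(p ln 10).
σ_M = (5/ln 10) · (σ_p/p) = 2.1715 × 0.0046/0.03136 = 2.1715 × 0.14668 = 0.31852.

σ_M = 0.32 mag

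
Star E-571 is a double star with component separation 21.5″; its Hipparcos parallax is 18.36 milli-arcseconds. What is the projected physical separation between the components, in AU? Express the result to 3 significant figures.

1170 AU

d = 1/p = 1/0.01836″ = 54.466 pc.
At distance d (pc), an angle of θ arcsec spans θ·d AU: s = 21.5 × 54.466 = 1171 AU.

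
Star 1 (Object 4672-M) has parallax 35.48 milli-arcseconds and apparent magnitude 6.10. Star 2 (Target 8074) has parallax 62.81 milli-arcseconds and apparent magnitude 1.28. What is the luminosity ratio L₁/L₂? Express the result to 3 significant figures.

L₁/L₂ = 0.0370

d₁ = 1/p₁ = 1/0.03548″ = 28.185 pc; d₂ = 1/p₂ = 1/0.06281″ = 15.921 pc.
M₁ = m₁ − 5 log₁₀ d₁ + 5 = 6.10 − 7.2501 + 5 = 3.8499.
M₂ = 1.28 − 6.0099 + 5 = 0.2701.
L₁/L₂ = 10^(0.4(M₂ − M₁)) = 10^(0.4 × (-3.5798)) = 10^(-1.43192) = 0.03699.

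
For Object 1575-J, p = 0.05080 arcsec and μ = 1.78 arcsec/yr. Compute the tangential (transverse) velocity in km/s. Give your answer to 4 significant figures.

d = 1/p = 1/0.05080″ = 19.685 pc.
v_t = 4.74 × μ × d = 4.74 × 1.78 × 19.685 = 166.09 km/s.

166.1 km/s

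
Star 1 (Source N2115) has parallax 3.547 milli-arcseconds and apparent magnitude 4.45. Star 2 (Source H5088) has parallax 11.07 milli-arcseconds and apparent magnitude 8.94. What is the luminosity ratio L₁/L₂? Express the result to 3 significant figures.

d₁ = 1/p₁ = 1/0.003547″ = 281.93 pc; d₂ = 1/p₂ = 1/0.01107″ = 90.334 pc.
M₁ = m₁ − 5 log₁₀ d₁ + 5 = 4.45 − 12.2507 + 5 = -2.8007.
M₂ = 8.94 − 9.7793 + 5 = 4.1607.
L₁/L₂ = 10^(0.4(M₂ − M₁)) = 10^(0.4 × 6.9614) = 10^2.78456 = 608.92.

L₁/L₂ = 609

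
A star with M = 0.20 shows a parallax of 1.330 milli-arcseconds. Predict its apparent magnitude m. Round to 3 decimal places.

m = 9.581

d = 1/p = 1/0.001330″ = 751.88 pc.
m − M = 5 log₁₀ d − 5 = 5 log₁₀(751.88) − 5 = 14.3807 − 5 = 9.3807.
m = M + (m − M) = 0.20 + 9.3807 = 9.581.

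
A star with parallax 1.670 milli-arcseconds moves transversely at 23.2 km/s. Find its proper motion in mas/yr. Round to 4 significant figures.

8.174 mas/yr

d = 1/p = 1/0.001670″ = 598.8 pc.
μ = v_t / (4.74 d) = 23.2 / (4.74 × 598.8) = 23.2 / 2838.3 = 0.0081739 ″/yr = 8.1739 mas/yr.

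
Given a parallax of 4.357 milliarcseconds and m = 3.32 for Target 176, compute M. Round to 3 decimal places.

M = -3.484

d = 1/p = 1/0.004357″ = 229.52 pc.
m − M = 5 log₁₀(229.52) − 5 = 11.8041 − 5 = 6.8041.
M = m − (m − M) = 3.32 − 6.8041 = -3.484.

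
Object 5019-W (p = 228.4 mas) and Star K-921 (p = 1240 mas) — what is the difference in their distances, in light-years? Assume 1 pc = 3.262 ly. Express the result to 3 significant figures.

d_A = 1/0.2284″ = 4.3783 pc; d_B = 1/1.240″ = 0.80645 pc.
|d_B − d_A| = |0.80645 − 4.3783| = 3.5719 pc = 3.5719 × 3.262 ly = 11.652 ly.

11.7 ly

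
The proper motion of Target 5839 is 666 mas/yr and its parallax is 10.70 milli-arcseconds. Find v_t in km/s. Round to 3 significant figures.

295 km/s

d = 1/p = 1/0.01070″ = 93.458 pc.
μ = 666 mas/yr = 0.666 ″/yr.
v_t = 4.74 × μ × d = 4.74 × 0.666 × 93.458 = 295.03 km/s.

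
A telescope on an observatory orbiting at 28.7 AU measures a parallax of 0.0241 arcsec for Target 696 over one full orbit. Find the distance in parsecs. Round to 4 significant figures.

1191 pc

With baseline B (in AU) and parallax p (in arcsec), d = B/p parsecs.
d = 28.7 / 0.0241 = 1190.9 pc.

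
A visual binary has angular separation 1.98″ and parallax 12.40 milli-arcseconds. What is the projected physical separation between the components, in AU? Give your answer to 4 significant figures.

159.7 AU

d = 1/p = 1/0.01240″ = 80.645 pc.
At distance d (pc), an angle of θ arcsec spans θ·d AU: s = 1.98 × 80.645 = 159.68 AU.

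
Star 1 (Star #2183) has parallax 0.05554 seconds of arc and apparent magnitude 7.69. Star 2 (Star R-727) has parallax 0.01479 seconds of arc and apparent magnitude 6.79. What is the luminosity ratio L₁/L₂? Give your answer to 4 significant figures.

L₁/L₂ = 0.03095

d₁ = 1/p₁ = 1/0.05554″ = 18.005 pc; d₂ = 1/p₂ = 1/0.01479″ = 67.613 pc.
M₁ = m₁ − 5 log₁₀ d₁ + 5 = 7.69 − 6.2770 + 5 = 6.4130.
M₂ = 6.79 − 9.1502 + 5 = 2.6398.
L₁/L₂ = 10^(0.4(M₂ − M₁)) = 10^(0.4 × (-3.7732)) = 10^(-1.50928) = 0.030954.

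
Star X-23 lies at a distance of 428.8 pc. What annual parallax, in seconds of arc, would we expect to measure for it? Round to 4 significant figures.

0.002332 arcsec

p = 1/d = 1/428.8 = 0.0023321 arcsec.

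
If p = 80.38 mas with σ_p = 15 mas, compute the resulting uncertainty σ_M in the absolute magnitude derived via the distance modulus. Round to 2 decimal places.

M = m − 5 log₁₀ d + 5 = m + 5 log₁₀ p + 5, so ∂M/∂p = 5/(p ln 10).
σ_M = (5/ln 10) · (σ_p/p) = 2.1715 × 15/80.38 = 2.1715 × 0.18661 = 0.40522.

σ_M = 0.41 mag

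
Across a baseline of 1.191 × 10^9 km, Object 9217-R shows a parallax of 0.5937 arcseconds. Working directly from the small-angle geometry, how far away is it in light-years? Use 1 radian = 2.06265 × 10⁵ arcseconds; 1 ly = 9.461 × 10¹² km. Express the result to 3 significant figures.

θ = 0.5937″ = 0.5937/206265 = 2.8783 × 10^-6 rad.
d = B/θ = (1.191 × 10^9) / (2.8783 × 10^-6) = 4.1379 × 10^14 km = (4.1379 × 10^14) / (9.461 × 10^12) ly = 43.736 ly.

43.7 ly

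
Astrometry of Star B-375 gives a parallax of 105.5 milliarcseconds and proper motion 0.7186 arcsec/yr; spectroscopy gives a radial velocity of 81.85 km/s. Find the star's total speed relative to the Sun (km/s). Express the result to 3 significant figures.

88.0 km/s

d = 1/p = 1/0.1055″ = 9.4787 pc.
v_t = 4.740 μ d = 4.740 × 0.7186 × 9.4787 = 32.286 km/s.
v = √(v_r² + v_t²) = √(81.85² + 32.286²) = √7741.81 = 87.988 km/s.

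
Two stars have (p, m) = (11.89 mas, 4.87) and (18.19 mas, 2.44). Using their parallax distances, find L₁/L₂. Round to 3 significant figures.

d₁ = 1/p₁ = 1/0.01189″ = 84.104 pc; d₂ = 1/p₂ = 1/0.01819″ = 54.975 pc.
M₁ = m₁ − 5 log₁₀ d₁ + 5 = 4.87 − 9.6241 + 5 = 0.2459.
M₂ = 2.44 − 8.7008 + 5 = -1.2608.
L₁/L₂ = 10^(0.4(M₂ − M₁)) = 10^(0.4 × (-1.5067)) = 10^(-0.60268) = 0.24964.

L₁/L₂ = 0.250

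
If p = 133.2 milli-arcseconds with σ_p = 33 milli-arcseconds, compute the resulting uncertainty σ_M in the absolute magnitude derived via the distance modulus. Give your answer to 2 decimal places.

M = m − 5 log₁₀ d + 5 = m + 5 log₁₀ p + 5, so ∂M/∂p = 5/(p ln 10).
σ_M = (5/ln 10) · (σ_p/p) = 2.1715 × 33/133.2 = 2.1715 × 0.24775 = 0.53799.

σ_M = 0.54 mag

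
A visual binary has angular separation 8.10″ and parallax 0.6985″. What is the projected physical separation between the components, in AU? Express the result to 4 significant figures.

d = 1/p = 1/0.6985″ = 1.4316 pc.
At distance d (pc), an angle of θ arcsec spans θ·d AU: s = 8.10 × 1.4316 = 11.596 AU.

11.60 AU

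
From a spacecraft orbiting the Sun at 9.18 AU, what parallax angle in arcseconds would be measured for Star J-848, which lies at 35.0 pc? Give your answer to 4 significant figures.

0.2623 arcsec

p (arcsec) = B (AU) / d (pc).
p = 9.18 / 35.0 = 0.26229 arcsec.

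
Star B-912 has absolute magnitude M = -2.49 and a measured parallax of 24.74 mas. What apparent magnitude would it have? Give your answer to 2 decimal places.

d = 1/p = 1/0.02474″ = 40.42 pc.
m − M = 5 log₁₀ d − 5 = 5 log₁₀(40.42) − 5 = 8.0330 − 5 = 3.0330.
m = M + (m − M) = -2.49 + 3.0330 = 0.54.

m = 0.54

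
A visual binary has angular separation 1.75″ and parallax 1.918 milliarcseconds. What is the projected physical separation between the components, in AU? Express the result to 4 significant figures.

d = 1/p = 1/0.001918″ = 521.38 pc.
At distance d (pc), an angle of θ arcsec spans θ·d AU: s = 1.75 × 521.38 = 912.42 AU.

912.4 AU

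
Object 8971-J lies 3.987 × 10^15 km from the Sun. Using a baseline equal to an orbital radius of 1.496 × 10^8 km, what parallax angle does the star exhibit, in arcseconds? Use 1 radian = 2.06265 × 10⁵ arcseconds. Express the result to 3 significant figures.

θ ≈ B/d = (1.496 × 10^8) / (3.987 × 10^15) = 3.7522 × 10^-8 rad.
In arcseconds: 3.7522 × 10^-8 × 206265 = 0.0077395″.

0.00774 arcsec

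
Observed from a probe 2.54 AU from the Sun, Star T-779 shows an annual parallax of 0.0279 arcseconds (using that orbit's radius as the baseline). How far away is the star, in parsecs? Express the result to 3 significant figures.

With baseline B (in AU) and parallax p (in arcsec), d = B/p parsecs.
d = 2.54 / 0.0279 = 91.039 pc.

91.0 pc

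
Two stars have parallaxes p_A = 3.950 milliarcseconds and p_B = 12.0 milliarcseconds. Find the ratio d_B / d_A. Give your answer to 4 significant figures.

Since d = 1/p, d_B/d_A = p_A/p_B.
= 3.950 / 12.0 = 0.32917.

0.3292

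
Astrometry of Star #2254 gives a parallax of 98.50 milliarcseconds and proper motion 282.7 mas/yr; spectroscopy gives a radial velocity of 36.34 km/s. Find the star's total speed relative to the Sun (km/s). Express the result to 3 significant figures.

38.8 km/s

d = 1/p = 1/0.09850″ = 10.152 pc.
μ = 282.7 mas/yr = 0.2827 ″/yr.
v_t = 4.740 μ d = 4.740 × 0.2827 × 10.152 = 13.604 km/s.
v = √(v_r² + v_t²) = √(36.34² + 13.604²) = √1505.66 = 38.803 km/s.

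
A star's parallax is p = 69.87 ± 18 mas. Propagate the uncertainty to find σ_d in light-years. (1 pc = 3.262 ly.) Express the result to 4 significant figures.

d = 1/p, so σ_d = σ_p / p².
σ_d = 0.0180 / (0.06987)² = 0.0180 / 0.0048818 = 3.6872 pc = 3.6872 × 3.262 ly = 12.028 ly.

12.03 ly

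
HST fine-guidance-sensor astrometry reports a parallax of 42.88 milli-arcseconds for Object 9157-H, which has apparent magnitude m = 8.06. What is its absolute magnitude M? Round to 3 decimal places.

M = 6.221

d = 1/p = 1/0.04288″ = 23.321 pc.
m − M = 5 log₁₀(23.321) − 5 = 6.8387 − 5 = 1.8387.
M = m − (m − M) = 8.06 − 1.8387 = 6.221.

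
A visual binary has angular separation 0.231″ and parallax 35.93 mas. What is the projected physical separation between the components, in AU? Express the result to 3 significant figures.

6.43 AU

d = 1/p = 1/0.03593″ = 27.832 pc.
At distance d (pc), an angle of θ arcsec spans θ·d AU: s = 0.231 × 27.832 = 6.4292 AU.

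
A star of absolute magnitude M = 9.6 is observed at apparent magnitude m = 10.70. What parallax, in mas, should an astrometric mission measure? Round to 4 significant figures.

m − M = 10.70 − 9.6 = 1.10.
d = 10^((m−M)/5 + 1) = 10^1.220 = 16.596 pc.
p = 1/d = 1/16.596 = 0.060255 arcsec = 60.255 mas.

60.26 mas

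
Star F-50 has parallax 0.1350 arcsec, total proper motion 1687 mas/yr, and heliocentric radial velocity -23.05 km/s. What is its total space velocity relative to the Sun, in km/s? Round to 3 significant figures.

63.6 km/s

d = 1/p = 1/0.1350″ = 7.4074 pc.
μ = 1687 mas/yr = 1.687 ″/yr.
v_t = 4.740 μ d = 4.740 × 1.687 × 7.4074 = 59.232 km/s.
v = √(v_r² + v_t²) = √((-23.05)² + 59.232²) = √4039.73 = 63.559 km/s.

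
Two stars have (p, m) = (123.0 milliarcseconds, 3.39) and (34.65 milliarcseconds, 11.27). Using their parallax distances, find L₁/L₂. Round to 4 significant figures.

L₁/L₂ = 112.6

d₁ = 1/p₁ = 1/0.1230″ = 8.1301 pc; d₂ = 1/p₂ = 1/0.03465″ = 28.86 pc.
M₁ = m₁ − 5 log₁₀ d₁ + 5 = 3.39 − 4.5505 + 5 = 3.8395.
M₂ = 11.27 − 7.3015 + 5 = 8.9685.
L₁/L₂ = 10^(0.4(M₂ − M₁)) = 10^(0.4 × 5.1290) = 10^2.05160 = 112.62.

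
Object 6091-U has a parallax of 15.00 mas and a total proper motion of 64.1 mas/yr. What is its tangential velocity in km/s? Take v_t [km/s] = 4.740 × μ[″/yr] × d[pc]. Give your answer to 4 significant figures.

d = 1/p = 1/0.01500″ = 66.667 pc.
μ = 64.1 mas/yr = 0.0641 ″/yr.
v_t = 4.74 × μ × d = 4.74 × 0.0641 × 66.667 = 20.256 km/s.

20.26 km/s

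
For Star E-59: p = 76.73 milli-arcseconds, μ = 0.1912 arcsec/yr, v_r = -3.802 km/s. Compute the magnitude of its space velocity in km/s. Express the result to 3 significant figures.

d = 1/p = 1/0.07673″ = 13.033 pc.
v_t = 4.740 μ d = 4.740 × 0.1912 × 13.033 = 11.812 km/s.
v = √(v_r² + v_t²) = √((-3.802)² + 11.812²) = √153.979 = 12.409 km/s.

12.4 km/s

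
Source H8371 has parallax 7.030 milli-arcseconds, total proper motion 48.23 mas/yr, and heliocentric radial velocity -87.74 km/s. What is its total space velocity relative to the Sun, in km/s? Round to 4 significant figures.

93.57 km/s

d = 1/p = 1/0.007030″ = 142.25 pc.
μ = 48.23 mas/yr = 0.04823 ″/yr.
v_t = 4.740 μ d = 4.740 × 0.04823 × 142.25 = 32.52 km/s.
v = √(v_r² + v_t²) = √((-87.74)² + 32.52²) = √8755.86 = 93.573 km/s.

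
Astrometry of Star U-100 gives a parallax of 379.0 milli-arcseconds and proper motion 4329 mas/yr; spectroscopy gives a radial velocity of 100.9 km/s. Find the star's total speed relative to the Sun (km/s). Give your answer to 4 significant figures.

114.5 km/s

d = 1/p = 1/0.3790″ = 2.6385 pc.
μ = 4329 mas/yr = 4.329 ″/yr.
v_t = 4.740 μ d = 4.740 × 4.329 × 2.6385 = 54.141 km/s.
v = √(v_r² + v_t²) = √(100.9² + 54.141²) = √13112.1 = 114.51 km/s.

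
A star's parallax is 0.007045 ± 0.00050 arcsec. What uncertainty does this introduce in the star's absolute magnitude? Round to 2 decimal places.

σ_M = 0.15 mag

M = m − 5 log₁₀ d + 5 = m + 5 log₁₀ p + 5, so ∂M/∂p = 5/(p ln 10).
σ_M = (5/ln 10) · (σ_p/p) = 2.1715 × 0.00050/0.007045 = 2.1715 × 0.070972 = 0.15412.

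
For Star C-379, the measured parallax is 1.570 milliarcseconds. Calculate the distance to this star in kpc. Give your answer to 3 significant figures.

0.637 kpc

p = 1.570 milliarcseconds = 0.001570 arcsec.
d = 1/p = 1/0.001570 = 636.94 pc.
= 0.63694 kpc.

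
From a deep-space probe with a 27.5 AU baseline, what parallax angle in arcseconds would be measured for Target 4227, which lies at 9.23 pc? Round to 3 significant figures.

2.98 arcsec

p (arcsec) = B (AU) / d (pc).
p = 27.5 / 9.23 = 2.9794 arcsec.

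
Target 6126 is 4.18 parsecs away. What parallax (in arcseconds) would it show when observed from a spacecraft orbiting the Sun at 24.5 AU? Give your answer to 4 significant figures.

p (arcsec) = B (AU) / d (pc).
p = 24.5 / 4.18 = 5.8612 arcsec.

5.861 arcsec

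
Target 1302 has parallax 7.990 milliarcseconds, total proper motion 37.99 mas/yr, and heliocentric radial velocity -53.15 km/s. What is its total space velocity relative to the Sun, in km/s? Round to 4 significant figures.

57.73 km/s

d = 1/p = 1/0.007990″ = 125.16 pc.
μ = 37.99 mas/yr = 0.03799 ″/yr.
v_t = 4.740 μ d = 4.740 × 0.03799 × 125.16 = 22.538 km/s.
v = √(v_r² + v_t²) = √((-53.15)² + 22.538²) = √3332.88 = 57.731 km/s.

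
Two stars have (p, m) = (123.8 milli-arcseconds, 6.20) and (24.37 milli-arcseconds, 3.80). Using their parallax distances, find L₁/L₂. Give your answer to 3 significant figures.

L₁/L₂ = 0.00425

d₁ = 1/p₁ = 1/0.1238″ = 8.0775 pc; d₂ = 1/p₂ = 1/0.02437″ = 41.034 pc.
M₁ = m₁ − 5 log₁₀ d₁ + 5 = 6.20 − 4.5364 + 5 = 6.6636.
M₂ = 3.80 − 8.0657 + 5 = 0.7343.
L₁/L₂ = 10^(0.4(M₂ − M₁)) = 10^(0.4 × (-5.9293)) = 10^(-2.37172) = 0.0042489.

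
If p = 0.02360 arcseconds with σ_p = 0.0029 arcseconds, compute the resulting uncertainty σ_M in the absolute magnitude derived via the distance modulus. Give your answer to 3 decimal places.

M = m − 5 log₁₀ d + 5 = m + 5 log₁₀ p + 5, so ∂M/∂p = 5/(p ln 10).
σ_M = (5/ln 10) · (σ_p/p) = 2.1715 × 0.0029/0.02360 = 2.1715 × 0.12288 = 0.26683.

σ_M = 0.267 mag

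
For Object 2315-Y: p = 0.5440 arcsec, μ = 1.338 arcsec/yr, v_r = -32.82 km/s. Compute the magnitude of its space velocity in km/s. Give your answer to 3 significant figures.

34.8 km/s

d = 1/p = 1/0.5440″ = 1.8382 pc.
v_t = 4.740 μ d = 4.740 × 1.338 × 1.8382 = 11.658 km/s.
v = √(v_r² + v_t²) = √((-32.82)² + 11.658²) = √1213.06 = 34.829 km/s.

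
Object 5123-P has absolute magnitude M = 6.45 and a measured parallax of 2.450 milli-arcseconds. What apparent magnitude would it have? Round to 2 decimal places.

d = 1/p = 1/0.002450″ = 408.16 pc.
m − M = 5 log₁₀ d − 5 = 5 log₁₀(408.16) − 5 = 13.0542 − 5 = 8.0542.
m = M + (m − M) = 6.45 + 8.0542 = 14.50.

m = 14.50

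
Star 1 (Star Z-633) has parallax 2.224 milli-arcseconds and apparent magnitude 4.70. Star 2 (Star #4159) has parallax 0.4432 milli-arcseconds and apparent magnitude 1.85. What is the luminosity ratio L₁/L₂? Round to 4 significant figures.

d₁ = 1/p₁ = 1/0.002224″ = 449.64 pc; d₂ = 1/p₂ = 1/0.0004432″ = 2256.3 pc.
M₁ = m₁ − 5 log₁₀ d₁ + 5 = 4.70 − 13.2643 + 5 = -3.5643.
M₂ = 1.85 − 16.7670 + 5 = -9.9170.
L₁/L₂ = 10^(0.4(M₂ − M₁)) = 10^(0.4 × (-6.3527)) = 10^(-2.54108) = 0.0028769.

L₁/L₂ = 0.002877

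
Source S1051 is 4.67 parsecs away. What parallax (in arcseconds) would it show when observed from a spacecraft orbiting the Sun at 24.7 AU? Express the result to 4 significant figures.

p (arcsec) = B (AU) / d (pc).
p = 24.7 / 4.67 = 5.2891 arcsec.

5.289 arcsec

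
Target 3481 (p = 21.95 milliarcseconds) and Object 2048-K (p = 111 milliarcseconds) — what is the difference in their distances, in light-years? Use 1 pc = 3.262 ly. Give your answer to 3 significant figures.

d_A = 1/0.02195″ = 45.558 pc; d_B = 1/0.1110″ = 9.009 pc.
|d_B − d_A| = |9.009 − 45.558| = 36.549 pc = 36.549 × 3.262 ly = 119.22 ly.

119 ly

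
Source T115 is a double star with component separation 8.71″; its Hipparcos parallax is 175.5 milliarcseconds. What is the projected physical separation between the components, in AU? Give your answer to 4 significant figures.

d = 1/p = 1/0.1755″ = 5.698 pc.
At distance d (pc), an angle of θ arcsec spans θ·d AU: s = 8.71 × 5.698 = 49.63 AU.

49.63 AU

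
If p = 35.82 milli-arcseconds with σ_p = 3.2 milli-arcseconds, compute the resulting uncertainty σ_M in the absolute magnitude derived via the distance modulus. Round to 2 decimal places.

M = m − 5 log₁₀ d + 5 = m + 5 log₁₀ p + 5, so ∂M/∂p = 5/(p ln 10).
σ_M = (5/ln 10) · (σ_p/p) = 2.1715 × 3.2/35.82 = 2.1715 × 0.089336 = 0.19399.

σ_M = 0.19 mag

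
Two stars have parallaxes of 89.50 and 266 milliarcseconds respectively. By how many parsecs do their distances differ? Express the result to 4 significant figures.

d_A = 1/0.08950″ = 11.173 pc; d_B = 1/0.2660″ = 3.7594 pc.
|d_B − d_A| = |3.7594 − 11.173| = 7.4136 pc.

7.414 pc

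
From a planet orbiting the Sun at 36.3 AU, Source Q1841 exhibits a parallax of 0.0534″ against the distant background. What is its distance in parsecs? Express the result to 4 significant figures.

679.8 pc

With baseline B (in AU) and parallax p (in arcsec), d = B/p parsecs.
d = 36.3 / 0.0534 = 679.78 pc.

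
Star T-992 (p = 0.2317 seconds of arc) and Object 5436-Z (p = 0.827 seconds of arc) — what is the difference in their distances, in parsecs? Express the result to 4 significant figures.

3.107 pc

d_A = 1/0.2317″ = 4.3159 pc; d_B = 1/0.8270″ = 1.2092 pc.
|d_B − d_A| = |1.2092 − 4.3159| = 3.1067 pc.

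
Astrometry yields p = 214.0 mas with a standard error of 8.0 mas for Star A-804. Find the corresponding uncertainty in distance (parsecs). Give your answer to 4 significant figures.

0.1747 pc

d = 1/p, so σ_d = σ_p / p².
σ_d = 0.00800 / (0.2140)² = 0.00800 / 0.045796 = 0.17469 pc.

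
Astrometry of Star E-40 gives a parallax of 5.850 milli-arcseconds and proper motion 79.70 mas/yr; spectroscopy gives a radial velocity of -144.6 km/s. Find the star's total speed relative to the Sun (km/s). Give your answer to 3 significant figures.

d = 1/p = 1/0.005850″ = 170.94 pc.
μ = 79.70 mas/yr = 0.07970 ″/yr.
v_t = 4.740 μ d = 4.740 × 0.07970 × 170.94 = 64.577 km/s.
v = √(v_r² + v_t²) = √((-144.6)² + 64.577²) = √25079.3 = 158.36 km/s.

158 km/s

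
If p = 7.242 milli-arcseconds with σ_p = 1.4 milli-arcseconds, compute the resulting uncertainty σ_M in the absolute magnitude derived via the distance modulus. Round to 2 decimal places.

σ_M = 0.42 mag

M = m − 5 log₁₀ d + 5 = m + 5 log₁₀ p + 5, so ∂M/∂p = 5/(p ln 10).
σ_M = (5/ln 10) · (σ_p/p) = 2.1715 × 1.4/7.242 = 2.1715 × 0.19332 = 0.41979.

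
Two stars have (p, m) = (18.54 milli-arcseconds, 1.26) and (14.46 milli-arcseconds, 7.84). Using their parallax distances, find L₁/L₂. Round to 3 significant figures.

d₁ = 1/p₁ = 1/0.01854″ = 53.937 pc; d₂ = 1/p₂ = 1/0.01446″ = 69.156 pc.
M₁ = m₁ − 5 log₁₀ d₁ + 5 = 1.26 − 8.6594 + 5 = -2.3994.
M₂ = 7.84 − 9.1991 + 5 = 3.6409.
L₁/L₂ = 10^(0.4(M₂ − M₁)) = 10^(0.4 × 6.0403) = 10^2.41612 = 260.69.

L₁/L₂ = 261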